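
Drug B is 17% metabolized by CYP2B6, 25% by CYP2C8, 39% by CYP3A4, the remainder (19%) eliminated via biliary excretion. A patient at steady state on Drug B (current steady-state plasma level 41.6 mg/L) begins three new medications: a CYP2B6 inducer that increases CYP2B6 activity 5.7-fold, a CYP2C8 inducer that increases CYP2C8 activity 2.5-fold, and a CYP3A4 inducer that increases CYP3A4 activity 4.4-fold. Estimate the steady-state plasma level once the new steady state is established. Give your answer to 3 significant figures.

11.9 mg/L

CYP2B6: 0.17 × 5.7 = 0.969
CYP2C8: 0.25 × 2.5 = 0.625
CYP3A4: 0.39 × 4.4 = 1.716
Other: 0.19 (unchanged)
Relative clearance = 0.969 + 0.625 + 1.716 + 0.19 = 3.5.
Dividing the baseline by the relative clearance: 41.6 / 3.5 = 11.9 mg/L.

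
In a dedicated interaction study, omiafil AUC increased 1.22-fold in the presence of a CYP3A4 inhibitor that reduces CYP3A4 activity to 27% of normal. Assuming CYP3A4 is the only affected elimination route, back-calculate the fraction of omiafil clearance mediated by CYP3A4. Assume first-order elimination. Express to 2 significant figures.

Call the CYP3A4 fraction fm. After the interaction, CL_new/CL_old = fm × 0.27 + (1 − fm).
AUC ratio = 1 / (new CL fraction), so new CL fraction = 1 / 1.22 = 0.8197.
fm × 0.27 + 1 − fm = 0.8197  ⇒  fm × (0.27 − 1) = −0.1803  ⇒  fm = 0.25.

0.25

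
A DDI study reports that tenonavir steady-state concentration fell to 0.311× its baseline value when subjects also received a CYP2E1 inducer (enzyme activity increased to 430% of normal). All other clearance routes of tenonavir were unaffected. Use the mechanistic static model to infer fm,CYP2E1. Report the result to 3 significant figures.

0.671

Call the CYP2E1 fraction fm. After the interaction, CL_new/CL_old = fm × 4.3 + (1 − fm).
Steady-state concentration ratio = 1 / (new CL fraction), so new CL fraction = 1 / 0.311 = 3.215.
fm × 4.3 + 1 − fm = 3.215  ⇒  fm × (4.3 − 1) = 2.215  ⇒  fm = 0.671.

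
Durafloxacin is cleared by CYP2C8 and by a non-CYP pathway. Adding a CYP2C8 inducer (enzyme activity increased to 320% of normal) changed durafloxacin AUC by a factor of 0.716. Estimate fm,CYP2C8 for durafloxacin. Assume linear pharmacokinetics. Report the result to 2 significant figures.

Let fm be the CYP2C8 fraction. New clearance relative to baseline = fm × 3.2 + (1 − fm).
AUC ratio = 1 / (new CL fraction), so new CL fraction = 1 / 0.716 = 1.397.
fm × 3.2 + 1 − fm = 1.397  ⇒  fm × (3.2 − 1) = 0.3966  ⇒  fm = 0.18.

0.18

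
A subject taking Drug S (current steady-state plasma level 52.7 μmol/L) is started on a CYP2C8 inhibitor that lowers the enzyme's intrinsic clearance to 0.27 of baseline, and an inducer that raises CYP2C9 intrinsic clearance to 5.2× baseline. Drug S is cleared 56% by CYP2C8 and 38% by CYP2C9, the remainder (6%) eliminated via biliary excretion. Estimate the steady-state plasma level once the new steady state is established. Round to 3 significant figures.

The CYP2C8 pathway (56% of clearance) drops to 0.27× activity: 0.56 × 0.27 = 0.1512.
The CYP2C9 pathway (38% of clearance) rises to 5.2× activity: 0.38 × 5.2 = 1.976.
The remaining 6% of clearance is unaffected.
CL_new/CL_old = 0.1512 + 1.976 + 0.06 = 2.1872.
New steady-state plasma level = 52.7 / 2.1872 = 24.1 μmol/L (concentration scales inversely with clearance).

24.1 μmol/L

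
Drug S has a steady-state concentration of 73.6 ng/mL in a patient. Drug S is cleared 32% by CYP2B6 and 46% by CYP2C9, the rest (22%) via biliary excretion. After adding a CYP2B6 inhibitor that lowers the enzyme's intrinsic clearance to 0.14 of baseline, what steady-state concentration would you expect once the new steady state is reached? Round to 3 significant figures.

102 ng/mL

The CYP2B6 pathway (32% of clearance) is reduced to 0.14× activity: 0.32 × 0.14 = 0.0448.
CYP2C9 (46%) and the residual 22% are unaffected.
CL_new/CL_old = 0.0448 + 0.46 + 0.22 = 0.7248.
New steady-state concentration = baseline ÷ relative clearance = 73.6 / 0.7248 = 102 ng/mL.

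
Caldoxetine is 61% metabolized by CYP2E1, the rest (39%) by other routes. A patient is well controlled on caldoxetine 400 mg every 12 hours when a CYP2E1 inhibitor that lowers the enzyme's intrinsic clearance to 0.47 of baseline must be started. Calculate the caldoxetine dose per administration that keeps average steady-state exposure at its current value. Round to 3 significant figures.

The CYP2E1 pathway (61% of clearance) drops to 0.47× activity: 0.61 × 0.47 = 0.2867.
The remaining 39% of clearance is unaffected.
Relative clearance = 0.2867 + 0.39 = 0.6767.
Css,avg = (dose rate)/CL, so holding Css fixed requires dose ∝ CL: 400 × 0.6767 = 271 mg.

271 mg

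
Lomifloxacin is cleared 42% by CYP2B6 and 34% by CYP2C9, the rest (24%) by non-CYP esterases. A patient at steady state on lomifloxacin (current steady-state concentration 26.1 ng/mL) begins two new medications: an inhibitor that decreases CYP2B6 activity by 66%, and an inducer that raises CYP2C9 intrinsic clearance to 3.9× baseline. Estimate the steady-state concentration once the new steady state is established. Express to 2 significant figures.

The CYP2B6 pathway (42% of clearance) drops to 0.34× activity: 0.42 × 0.34 = 0.1428.
The CYP2C9 pathway (34% of clearance) increases to 3.9× activity: 0.34 × 3.9 = 1.326.
Non-CYP routes (24%) are unchanged.
New clearance relative to baseline: 0.1428 + 1.326 + 0.24 = 1.7088.
Dividing the baseline by the relative clearance: 26.1 / 1.7088 = 15 ng/mL.

15 ng/mL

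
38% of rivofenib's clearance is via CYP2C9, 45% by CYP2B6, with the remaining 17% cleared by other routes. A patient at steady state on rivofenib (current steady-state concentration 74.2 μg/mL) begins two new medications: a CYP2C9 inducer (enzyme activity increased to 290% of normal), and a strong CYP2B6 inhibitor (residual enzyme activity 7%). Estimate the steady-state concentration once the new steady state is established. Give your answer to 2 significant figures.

57 μg/mL

The CYP2C9 pathway (38% of clearance) increases to 2.9× activity: 0.38 × 2.9 = 1.102.
The CYP2B6 pathway (45% of clearance) falls to 0.07× activity: 0.45 × 0.07 = 0.0315.
Non-CYP routes (17%) are unchanged.
Relative clearance = 1.102 + 0.0315 + 0.17 = 1.3035.
Dividing the baseline by the relative clearance: 74.2 / 1.3035 = 57 μg/mL.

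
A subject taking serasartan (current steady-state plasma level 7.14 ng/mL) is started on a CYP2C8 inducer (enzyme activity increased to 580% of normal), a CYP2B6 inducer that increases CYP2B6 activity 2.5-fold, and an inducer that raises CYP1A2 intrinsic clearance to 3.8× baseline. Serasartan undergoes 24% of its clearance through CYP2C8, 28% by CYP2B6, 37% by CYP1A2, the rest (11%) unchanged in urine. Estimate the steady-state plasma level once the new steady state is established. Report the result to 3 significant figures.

1.98 ng/mL

The CYP2C8 pathway (24% of clearance) increases to 5.8× activity: 0.24 × 5.8 = 1.392.
The CYP2B6 pathway (28% of clearance) is boosted to 2.5× activity: 0.28 × 2.5 = 0.7.
The CYP1A2 pathway (37% of clearance) rises to 3.8× activity: 0.37 × 3.8 = 1.406.
Non-CYP routes (11%) are unchanged.
Relative clearance = 1.392 + 0.7 + 1.406 + 0.11 = 3.608.
Steady-state plasma level ∝ 1/CL: new value = 7.14 / 3.608 = 1.98 ng/mL.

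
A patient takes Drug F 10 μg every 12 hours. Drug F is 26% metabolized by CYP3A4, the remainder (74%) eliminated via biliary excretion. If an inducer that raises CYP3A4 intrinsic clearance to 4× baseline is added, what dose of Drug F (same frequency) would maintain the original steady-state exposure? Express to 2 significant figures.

18 μg

The CYP3A4 pathway (26% of clearance) increases to 4× activity: 0.26 × 4 = 1.04.
The remaining 74% of clearance is unaffected.
CL_new/CL_old = 1.04 + 0.74 = 1.78.
Exposure is unchanged when dose changes in proportion to clearance. New dose = 10 μg × 1.78 = 18 μg.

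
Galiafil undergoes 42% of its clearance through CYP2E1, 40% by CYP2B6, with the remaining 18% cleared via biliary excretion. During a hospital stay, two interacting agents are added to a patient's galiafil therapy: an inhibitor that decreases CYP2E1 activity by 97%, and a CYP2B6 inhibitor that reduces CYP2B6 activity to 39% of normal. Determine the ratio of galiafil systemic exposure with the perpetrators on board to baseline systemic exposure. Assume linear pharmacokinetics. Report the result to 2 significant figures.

The CYP2E1 pathway (42% of clearance) falls to 0.03× activity: 0.42 × 0.03 = 0.0126.
The CYP2B6 pathway (40% of clearance) falls to 0.39× activity: 0.4 × 0.39 = 0.156.
The remaining 18% of clearance is unaffected.
Relative clearance = 0.0126 + 0.156 + 0.18 = 0.3486.
Because systemic exposure varies inversely with clearance, the combined effect is 1 / 0.3486 = 2.9.

2.9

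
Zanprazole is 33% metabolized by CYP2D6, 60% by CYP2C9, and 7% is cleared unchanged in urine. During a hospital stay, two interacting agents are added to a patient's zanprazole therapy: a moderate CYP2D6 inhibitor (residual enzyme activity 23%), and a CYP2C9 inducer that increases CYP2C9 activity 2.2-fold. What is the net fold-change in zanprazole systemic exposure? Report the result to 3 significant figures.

0.682

CYP2D6: 0.33 × 0.23 = 0.0759
CYP2C9: 0.6 × 2.2 = 1.32
Other: 0.07 (unchanged)
Relative clearance = 0.0759 + 1.32 + 0.07 = 1.4659.
Net systemic exposure ratio = 1 / 1.4659 = 0.682.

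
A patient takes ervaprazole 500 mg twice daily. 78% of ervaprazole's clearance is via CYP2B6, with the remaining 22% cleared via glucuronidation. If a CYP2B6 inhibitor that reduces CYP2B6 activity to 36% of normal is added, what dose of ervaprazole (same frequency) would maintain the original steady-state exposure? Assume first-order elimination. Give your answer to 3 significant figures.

250 mg

The CYP2B6 pathway (78% of clearance) is reduced to 0.36× activity: 0.78 × 0.36 = 0.2808.
Non-CYP routes (22%) are unchanged.
Relative clearance = 0.2808 + 0.22 = 0.5008.
Exposure is unchanged when dose changes in proportion to clearance. New dose = 500 mg × 0.5008 = 250 mg.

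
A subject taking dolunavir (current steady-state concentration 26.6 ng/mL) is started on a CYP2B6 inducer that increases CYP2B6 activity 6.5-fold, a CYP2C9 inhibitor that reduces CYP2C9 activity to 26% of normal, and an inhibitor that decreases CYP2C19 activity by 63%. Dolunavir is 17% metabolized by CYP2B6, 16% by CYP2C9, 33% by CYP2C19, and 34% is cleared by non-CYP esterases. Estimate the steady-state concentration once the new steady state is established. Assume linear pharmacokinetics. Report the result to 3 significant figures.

CYP2B6: 0.17 × 6.5 = 1.105
CYP2C9: 0.16 × 0.26 = 0.0416
CYP2C19: 0.33 × 0.37 = 0.1221
Other: 0.34 (unchanged)
Relative clearance = 1.105 + 0.0416 + 0.1221 + 0.34 = 1.6087.
New steady-state concentration = 26.6 / 1.6087 = 16.5 ng/mL (concentration scales inversely with clearance).

16.5 ng/mL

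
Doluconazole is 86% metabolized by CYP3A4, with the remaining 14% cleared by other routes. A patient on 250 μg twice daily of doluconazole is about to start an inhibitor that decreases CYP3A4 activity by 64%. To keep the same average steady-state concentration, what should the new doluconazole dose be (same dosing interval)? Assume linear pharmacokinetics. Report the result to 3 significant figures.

112 μg

The CYP3A4 pathway (86% of clearance) falls to 0.36× activity: 0.86 × 0.36 = 0.3096.
The remaining 14% of clearance is unaffected.
New clearance relative to baseline: 0.3096 + 0.14 = 0.4496.
To maintain the same steady-state level, dose must scale with clearance: new dose = 250 × 0.4496 = 112 μg.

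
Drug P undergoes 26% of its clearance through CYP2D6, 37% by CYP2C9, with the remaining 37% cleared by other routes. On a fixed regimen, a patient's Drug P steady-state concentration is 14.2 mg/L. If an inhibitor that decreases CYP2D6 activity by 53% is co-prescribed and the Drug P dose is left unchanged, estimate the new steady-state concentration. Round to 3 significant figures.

16.5 mg/L

CYP2D6: 0.26 × 0.47 = 0.1222
CYP2C9: 0.37 (unchanged)
Other: 0.37 (unchanged)
New clearance relative to baseline: 0.1222 + 0.37 + 0.37 = 0.8622.
New steady-state concentration = baseline ÷ relative clearance = 14.2 / 0.8622 = 16.5 mg/L.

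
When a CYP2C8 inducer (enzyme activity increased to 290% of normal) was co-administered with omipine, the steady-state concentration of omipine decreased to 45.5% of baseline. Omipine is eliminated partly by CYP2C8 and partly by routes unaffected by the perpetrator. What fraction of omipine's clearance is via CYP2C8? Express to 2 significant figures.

0.63

Write x for the fraction cleared via CYP2C8. The observed steady-state concentration change means clearance rose to 1/0.455 = 2.198 of baseline.
Setting x·2.9 + (1 − x) = 2.198 and solving: x = (2.198 − 1)/(2.9 − 1) = 0.63.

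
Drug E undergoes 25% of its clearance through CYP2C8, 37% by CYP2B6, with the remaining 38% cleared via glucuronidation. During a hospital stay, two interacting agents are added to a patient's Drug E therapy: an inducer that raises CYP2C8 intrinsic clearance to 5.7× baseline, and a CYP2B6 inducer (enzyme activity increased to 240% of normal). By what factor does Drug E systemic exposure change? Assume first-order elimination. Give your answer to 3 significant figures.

0.371

The CYP2C8 pathway (25% of clearance) is boosted to 5.7× activity: 0.25 × 5.7 = 1.425.
The CYP2B6 pathway (37% of clearance) rises to 2.4× activity: 0.37 × 2.4 = 0.888.
Non-CYP routes (38%) are unchanged.
CL_new/CL_old = 1.425 + 0.888 + 0.38 = 2.693.
Systemic exposure ∝ 1/CL: fold-change = 1 / 2.693 = 0.371.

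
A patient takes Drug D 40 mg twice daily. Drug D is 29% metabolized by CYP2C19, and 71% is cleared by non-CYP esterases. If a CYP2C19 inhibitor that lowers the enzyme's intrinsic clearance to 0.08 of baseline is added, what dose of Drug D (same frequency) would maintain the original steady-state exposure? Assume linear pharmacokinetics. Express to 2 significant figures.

The CYP2C19 pathway (29% of clearance) falls to 0.08× activity: 0.29 × 0.08 = 0.0232.
The remaining 71% of clearance is unaffected.
CL_new/CL_old = 0.0232 + 0.71 = 0.7332.
To maintain the same steady-state level, dose must scale with clearance: new dose = 40 × 0.7332 = 29 mg.

29 mg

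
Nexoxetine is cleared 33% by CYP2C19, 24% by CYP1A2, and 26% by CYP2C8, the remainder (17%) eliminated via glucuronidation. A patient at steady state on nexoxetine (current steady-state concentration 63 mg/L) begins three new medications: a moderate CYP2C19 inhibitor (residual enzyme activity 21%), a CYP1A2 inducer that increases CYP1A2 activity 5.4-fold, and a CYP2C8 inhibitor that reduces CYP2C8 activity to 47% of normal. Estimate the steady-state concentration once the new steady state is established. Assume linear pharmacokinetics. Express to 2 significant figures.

38 mg/L

CYP2C19: 0.33 × 0.21 = 0.0693
CYP1A2: 0.24 × 5.4 = 1.296
CYP2C8: 0.26 × 0.47 = 0.1222
Other: 0.17 (unchanged)
CL_new/CL_old = 0.0693 + 1.296 + 0.1222 + 0.17 = 1.6575.
Steady-state concentration ∝ 1/CL: new value = 63 / 1.6575 = 38 mg/L.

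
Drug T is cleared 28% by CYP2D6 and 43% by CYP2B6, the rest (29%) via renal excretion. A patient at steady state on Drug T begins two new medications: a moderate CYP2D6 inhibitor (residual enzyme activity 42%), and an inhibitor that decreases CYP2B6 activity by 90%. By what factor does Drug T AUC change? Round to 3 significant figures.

The CYP2D6 pathway (28% of clearance) falls to 0.42× activity: 0.28 × 0.42 = 0.1176.
The CYP2B6 pathway (43% of clearance) falls to 0.1× activity: 0.43 × 0.1 = 0.043.
Non-CYP routes (29%) are unchanged.
Relative clearance = 0.1176 + 0.043 + 0.29 = 0.4506.
AUC ∝ 1/CL: fold-change = 1 / 0.4506 = 2.22.

2.22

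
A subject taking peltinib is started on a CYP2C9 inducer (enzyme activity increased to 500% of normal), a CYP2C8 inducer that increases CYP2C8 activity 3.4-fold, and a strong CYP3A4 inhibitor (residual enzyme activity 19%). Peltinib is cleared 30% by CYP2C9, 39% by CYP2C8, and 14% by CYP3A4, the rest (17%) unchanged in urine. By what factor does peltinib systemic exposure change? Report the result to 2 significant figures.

CYP2C9: 0.3 × 5 = 1.5
CYP2C8: 0.39 × 3.4 = 1.326
CYP3A4: 0.14 × 0.19 = 0.0266
Other: 0.17 (unchanged)
CL_new/CL_old = 1.5 + 1.326 + 0.0266 + 0.17 = 3.0226.
Systemic exposure ∝ 1/CL: fold-change = 1 / 3.0226 = 0.33.

0.33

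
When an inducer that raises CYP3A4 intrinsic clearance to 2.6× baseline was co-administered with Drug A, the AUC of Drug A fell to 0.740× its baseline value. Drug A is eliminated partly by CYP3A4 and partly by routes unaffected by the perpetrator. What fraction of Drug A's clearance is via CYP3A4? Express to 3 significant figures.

CL'/CL = 1 / 0.740 = 1.351
2.6·fm + (1 − fm) = 1.351
fm = (1.351 − 1) / (2.6 − 1) = 0.220

0.220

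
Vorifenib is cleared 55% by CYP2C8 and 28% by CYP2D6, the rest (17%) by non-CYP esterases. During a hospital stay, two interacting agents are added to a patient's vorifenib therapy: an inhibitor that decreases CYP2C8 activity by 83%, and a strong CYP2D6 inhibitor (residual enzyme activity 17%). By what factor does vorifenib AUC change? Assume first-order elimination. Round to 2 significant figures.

CYP2C8: 0.55 × 0.17 = 0.0935
CYP2D6: 0.28 × 0.17 = 0.0476
Other: 0.17 (unchanged)
Relative clearance = 0.0935 + 0.0476 + 0.17 = 0.3111.
Because AUC varies inversely with clearance, the combined effect is 1 / 0.3111 = 3.2.

3.2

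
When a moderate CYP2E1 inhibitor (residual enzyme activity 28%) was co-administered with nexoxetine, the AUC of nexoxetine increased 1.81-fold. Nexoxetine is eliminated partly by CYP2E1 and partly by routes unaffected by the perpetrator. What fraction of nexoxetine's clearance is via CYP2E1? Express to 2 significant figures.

Let x = fm,CYP2E1. Because AUC ∝ 1/CL, relative clearance fell to 1/1.81 = 0.5525.
Setting x·0.28 + (1 − x) = 0.5525 and solving: x = (0.5525 − 1)/(0.28 − 1) = 0.62.

0.62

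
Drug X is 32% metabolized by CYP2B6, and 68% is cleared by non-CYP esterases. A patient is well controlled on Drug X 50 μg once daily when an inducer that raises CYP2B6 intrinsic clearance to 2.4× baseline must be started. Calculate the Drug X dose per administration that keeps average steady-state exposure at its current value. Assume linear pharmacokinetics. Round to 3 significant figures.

72.4 μg

The CYP2B6 pathway (32% of clearance) is boosted to 2.4× activity: 0.32 × 2.4 = 0.768.
The remaining 68% of clearance is unaffected.
New clearance relative to baseline: 0.768 + 0.68 = 1.448.
Exposure is unchanged when dose changes in proportion to clearance. New dose = 50 μg × 1.448 = 72.4 μg.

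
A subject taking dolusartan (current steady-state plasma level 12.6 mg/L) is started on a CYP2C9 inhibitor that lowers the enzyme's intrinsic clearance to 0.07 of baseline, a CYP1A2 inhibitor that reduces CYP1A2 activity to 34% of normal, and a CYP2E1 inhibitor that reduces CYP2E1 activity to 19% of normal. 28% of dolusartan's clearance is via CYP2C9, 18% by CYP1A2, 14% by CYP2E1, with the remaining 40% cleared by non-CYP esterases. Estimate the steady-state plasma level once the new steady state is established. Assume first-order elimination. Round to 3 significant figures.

The CYP2C9 pathway (28% of clearance) is reduced to 0.07× activity: 0.28 × 0.07 = 0.0196.
The CYP1A2 pathway (18% of clearance) drops to 0.34× activity: 0.18 × 0.34 = 0.0612.
The CYP2E1 pathway (14% of clearance) drops to 0.19× activity: 0.14 × 0.19 = 0.0266.
The remaining 40% of clearance is unaffected.
New clearance relative to baseline: 0.0196 + 0.0612 + 0.0266 + 0.4 = 0.5074.
Steady-state plasma level ∝ 1/CL: new value = 12.6 / 0.5074 = 24.8 mg/L.

24.8 mg/L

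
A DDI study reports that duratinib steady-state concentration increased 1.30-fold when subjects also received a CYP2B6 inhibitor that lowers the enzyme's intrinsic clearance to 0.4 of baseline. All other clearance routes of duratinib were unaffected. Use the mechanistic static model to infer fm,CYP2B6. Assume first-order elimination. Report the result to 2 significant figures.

0.38

Let x = fm,CYP2B6. Because steady-state concentration ∝ 1/CL, relative clearance fell to 1/1.30 = 0.7692.
Only the CYP2B6 route changed, so 0.7692 = x·0.4 + (1 − x), giving x = 0.38.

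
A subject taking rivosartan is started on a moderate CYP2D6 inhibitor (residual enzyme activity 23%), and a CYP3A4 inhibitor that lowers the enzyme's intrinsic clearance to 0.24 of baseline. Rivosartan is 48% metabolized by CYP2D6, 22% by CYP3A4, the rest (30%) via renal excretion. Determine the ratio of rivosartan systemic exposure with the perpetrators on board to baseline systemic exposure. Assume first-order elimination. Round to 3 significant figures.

2.16

CYP2D6: 0.48 × 0.23 = 0.1104
CYP3A4: 0.22 × 0.24 = 0.0528
Other: 0.3 (unchanged)
CL_new/CL_old = 0.1104 + 0.0528 + 0.3 = 0.4632.
Because systemic exposure varies inversely with clearance, the combined effect is 1 / 0.4632 = 2.16.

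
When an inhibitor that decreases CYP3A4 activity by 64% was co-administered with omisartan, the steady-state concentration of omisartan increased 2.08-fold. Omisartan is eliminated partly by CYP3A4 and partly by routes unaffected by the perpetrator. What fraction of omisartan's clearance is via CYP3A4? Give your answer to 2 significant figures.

0.81

CL'/CL = 1 / 2.08 = 0.4808
0.36·fm + (1 − fm) = 0.4808
fm = (0.4808 − 1) / (0.36 − 1) = 0.81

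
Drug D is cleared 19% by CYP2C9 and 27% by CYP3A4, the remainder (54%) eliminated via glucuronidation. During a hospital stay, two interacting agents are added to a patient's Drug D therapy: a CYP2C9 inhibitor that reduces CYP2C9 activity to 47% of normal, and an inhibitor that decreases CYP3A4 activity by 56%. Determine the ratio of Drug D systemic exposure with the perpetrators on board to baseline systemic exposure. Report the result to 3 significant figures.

The CYP2C9 pathway (19% of clearance) is reduced to 0.47× activity: 0.19 × 0.47 = 0.0893.
The CYP3A4 pathway (27% of clearance) falls to 0.44× activity: 0.27 × 0.44 = 0.1188.
The remaining 54% of clearance is unaffected.
Relative clearance = 0.0893 + 0.1188 + 0.54 = 0.7481.
Because systemic exposure varies inversely with clearance, the combined effect is 1 / 0.7481 = 1.34.

1.34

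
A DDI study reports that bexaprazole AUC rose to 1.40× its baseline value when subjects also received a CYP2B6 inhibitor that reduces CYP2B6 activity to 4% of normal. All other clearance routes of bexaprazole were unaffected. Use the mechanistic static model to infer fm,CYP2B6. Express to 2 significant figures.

0.30

Write x for the fraction cleared via CYP2B6. The observed AUC change means clearance fell to 1/1.40 = 0.7143 of baseline.
Setting x·0.04 + (1 − x) = 0.7143 and solving: x = (0.7143 − 1)/(0.04 − 1) = 0.30.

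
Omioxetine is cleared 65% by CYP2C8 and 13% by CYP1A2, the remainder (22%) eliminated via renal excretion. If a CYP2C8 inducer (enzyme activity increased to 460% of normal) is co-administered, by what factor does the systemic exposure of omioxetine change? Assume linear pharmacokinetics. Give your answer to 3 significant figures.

0.299

The CYP2C8 pathway (65% of clearance) increases to 4.6× activity: 0.65 × 4.6 = 2.99.
CYP1A2 (13%) and the residual 22% are unaffected.
Relative clearance = 2.99 + 0.13 + 0.22 = 3.34.
Systemic exposure ratio = CL_old/CL_new = 1 / 3.34 = 0.299.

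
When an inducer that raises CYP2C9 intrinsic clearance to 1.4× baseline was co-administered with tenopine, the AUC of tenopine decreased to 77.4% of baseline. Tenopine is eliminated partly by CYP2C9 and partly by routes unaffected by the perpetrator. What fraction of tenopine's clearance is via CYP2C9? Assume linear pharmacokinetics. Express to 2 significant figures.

Write x for the fraction cleared via CYP2C9. The observed AUC change means clearance rose to 1/0.774 = 1.292 of baseline.
Setting x·1.4 + (1 − x) = 1.292 and solving: x = (1.292 − 1)/(1.4 − 1) = 0.73.

0.73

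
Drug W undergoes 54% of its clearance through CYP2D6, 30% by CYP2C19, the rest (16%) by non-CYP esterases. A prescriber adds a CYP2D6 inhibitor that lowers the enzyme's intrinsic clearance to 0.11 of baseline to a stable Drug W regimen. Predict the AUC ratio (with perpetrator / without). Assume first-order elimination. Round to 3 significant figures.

The CYP2D6 pathway (54% of clearance) drops to 0.11× activity: 0.54 × 0.11 = 0.0594.
CYP2C19 (30%) and the residual 16% are unaffected.
CL_new/CL_old = 0.0594 + 0.3 + 0.16 = 0.5194.
AUC is inversely proportional to clearance, so the fold-change is 1 / 0.5194 = 1.93.

1.93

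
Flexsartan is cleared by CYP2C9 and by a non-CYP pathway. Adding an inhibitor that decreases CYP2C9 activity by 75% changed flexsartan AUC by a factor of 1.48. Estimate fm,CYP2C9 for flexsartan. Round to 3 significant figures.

0.432

CL'/CL = 1 / 1.48 = 0.6757
0.25·fm + (1 − fm) = 0.6757
fm = (0.6757 − 1) / (0.25 − 1) = 0.432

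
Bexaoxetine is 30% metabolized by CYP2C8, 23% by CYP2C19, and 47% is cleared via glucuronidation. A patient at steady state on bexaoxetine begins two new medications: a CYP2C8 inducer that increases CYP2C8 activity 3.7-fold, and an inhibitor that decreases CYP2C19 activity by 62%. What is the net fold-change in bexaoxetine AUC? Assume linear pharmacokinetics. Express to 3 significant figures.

0.600

CYP2C8: 0.3 × 3.7 = 1.11
CYP2C19: 0.23 × 0.38 = 0.0874
Other: 0.47 (unchanged)
CL_new/CL_old = 1.11 + 0.0874 + 0.47 = 1.6674.
Net AUC ratio = 1 / 1.6674 = 0.600.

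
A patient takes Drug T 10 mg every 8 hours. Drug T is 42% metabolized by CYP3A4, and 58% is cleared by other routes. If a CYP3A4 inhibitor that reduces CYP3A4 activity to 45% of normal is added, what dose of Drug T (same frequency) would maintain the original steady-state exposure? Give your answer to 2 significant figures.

The CYP3A4 pathway (42% of clearance) drops to 0.45× activity: 0.42 × 0.45 = 0.189.
The remaining 58% of clearance is unaffected.
New clearance relative to baseline: 0.189 + 0.58 = 0.769.
Exposure is unchanged when dose changes in proportion to clearance. New dose = 10 mg × 0.769 = 7.7 mg.

7.7 mg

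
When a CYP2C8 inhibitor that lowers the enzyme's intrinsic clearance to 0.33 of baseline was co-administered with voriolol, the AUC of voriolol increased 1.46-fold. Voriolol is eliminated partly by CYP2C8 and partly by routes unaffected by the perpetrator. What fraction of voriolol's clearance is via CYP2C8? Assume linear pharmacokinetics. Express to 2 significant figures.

0.47

CL'/CL = 1 / 1.46 = 0.6849
0.33·fm + (1 − fm) = 0.6849
fm = (0.6849 − 1) / (0.33 − 1) = 0.47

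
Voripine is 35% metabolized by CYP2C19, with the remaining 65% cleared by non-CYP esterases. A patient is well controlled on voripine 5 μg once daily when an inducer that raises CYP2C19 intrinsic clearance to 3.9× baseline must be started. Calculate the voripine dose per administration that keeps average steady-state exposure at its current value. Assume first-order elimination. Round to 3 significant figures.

10.1 μg

The CYP2C19 pathway (35% of clearance) is boosted to 3.9× activity: 0.35 × 3.9 = 1.365.
The remaining 65% of clearance is unaffected.
Relative clearance = 1.365 + 0.65 = 2.015.
To maintain the same steady-state level, dose must scale with clearance: new dose = 5 × 2.015 = 10.1 μg.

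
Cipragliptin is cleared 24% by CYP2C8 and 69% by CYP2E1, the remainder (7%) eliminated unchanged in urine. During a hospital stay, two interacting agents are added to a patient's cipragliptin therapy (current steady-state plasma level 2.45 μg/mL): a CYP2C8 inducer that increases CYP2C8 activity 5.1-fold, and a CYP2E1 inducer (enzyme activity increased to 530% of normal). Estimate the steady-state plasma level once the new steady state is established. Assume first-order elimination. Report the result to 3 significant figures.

CYP2C8: 0.24 × 5.1 = 1.224
CYP2E1: 0.69 × 5.3 = 3.657
Other: 0.07 (unchanged)
Relative clearance = 1.224 + 3.657 + 0.07 = 4.951.
New steady-state plasma level = 2.45 / 4.951 = 0.495 μg/mL (concentration scales inversely with clearance).

0.495 μg/mL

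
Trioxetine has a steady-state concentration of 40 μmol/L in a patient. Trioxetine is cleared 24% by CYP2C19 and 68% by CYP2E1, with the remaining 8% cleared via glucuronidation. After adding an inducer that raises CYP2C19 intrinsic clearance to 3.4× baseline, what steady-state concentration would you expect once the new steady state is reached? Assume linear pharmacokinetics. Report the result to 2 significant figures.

25 μmol/L

The CYP2C19 pathway (24% of clearance) increases to 3.4× activity: 0.24 × 3.4 = 0.816.
CYP2E1 (68%) and the residual 8% are unaffected.
New clearance relative to baseline: 0.816 + 0.68 + 0.08 = 1.576.
With dosing unchanged, steady-state concentration scales as 1/CL: 40 / 1.576 = 25 μmol/L.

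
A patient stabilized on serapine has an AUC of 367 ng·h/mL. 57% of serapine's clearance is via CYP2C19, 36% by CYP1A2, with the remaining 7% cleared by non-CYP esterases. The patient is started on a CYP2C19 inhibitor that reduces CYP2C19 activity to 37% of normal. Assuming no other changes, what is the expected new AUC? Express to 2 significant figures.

5.7 × 10² ng·h/mL

The CYP2C19 pathway (57% of clearance) is reduced to 0.37× activity: 0.57 × 0.37 = 0.2109.
CYP1A2 (36%) and the residual 7% are unaffected.
Relative clearance = 0.2109 + 0.36 + 0.07 = 0.6409.
With dosing unchanged, AUC scales as 1/CL: 367 / 0.6409 = 5.7 × 10² ng·h/mL.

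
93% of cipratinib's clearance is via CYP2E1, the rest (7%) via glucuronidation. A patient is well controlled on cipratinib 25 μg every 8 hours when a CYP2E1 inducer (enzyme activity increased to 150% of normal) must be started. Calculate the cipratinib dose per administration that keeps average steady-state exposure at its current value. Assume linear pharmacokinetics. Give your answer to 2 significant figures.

CYP2E1: 0.93 × 1.5 = 1.395
Other: 0.07 (unchanged)
CL_new/CL_old = 1.395 + 0.07 = 1.465.
Exposure is unchanged when dose changes in proportion to clearance. New dose = 25 μg × 1.465 = 37 μg.

37 μg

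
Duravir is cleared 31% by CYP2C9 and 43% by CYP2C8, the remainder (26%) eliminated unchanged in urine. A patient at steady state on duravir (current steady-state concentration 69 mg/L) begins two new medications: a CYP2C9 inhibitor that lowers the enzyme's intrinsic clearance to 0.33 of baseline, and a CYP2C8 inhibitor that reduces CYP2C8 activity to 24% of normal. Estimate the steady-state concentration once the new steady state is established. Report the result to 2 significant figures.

1.5 × 10² mg/L

The CYP2C9 pathway (31% of clearance) falls to 0.33× activity: 0.31 × 0.33 = 0.1023.
The CYP2C8 pathway (43% of clearance) falls to 0.24× activity: 0.43 × 0.24 = 0.1032.
Non-CYP routes (26%) are unchanged.
New clearance relative to baseline: 0.1023 + 0.1032 + 0.26 = 0.4655.
New steady-state concentration = 69 / 0.4655 = 1.5 × 10² mg/L (concentration scales inversely with clearance).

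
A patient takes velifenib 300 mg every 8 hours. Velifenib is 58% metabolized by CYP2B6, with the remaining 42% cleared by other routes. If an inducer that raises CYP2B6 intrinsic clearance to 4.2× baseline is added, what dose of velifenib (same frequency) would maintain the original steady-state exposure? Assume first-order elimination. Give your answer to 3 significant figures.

857 mg

The CYP2B6 pathway (58% of clearance) is boosted to 4.2× activity: 0.58 × 4.2 = 2.436.
Non-CYP routes (42%) are unchanged.
New clearance relative to baseline: 2.436 + 0.42 = 2.856.
Css,avg = (dose rate)/CL, so holding Css fixed requires dose ∝ CL: 300 × 2.856 = 857 mg.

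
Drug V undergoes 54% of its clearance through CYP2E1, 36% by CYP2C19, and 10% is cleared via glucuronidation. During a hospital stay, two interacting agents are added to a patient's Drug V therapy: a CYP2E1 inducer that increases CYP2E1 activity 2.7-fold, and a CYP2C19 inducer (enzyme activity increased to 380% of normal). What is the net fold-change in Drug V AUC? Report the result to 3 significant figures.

0.342

CYP2E1: 0.54 × 2.7 = 1.458
CYP2C19: 0.36 × 3.8 = 1.368
Other: 0.1 (unchanged)
New clearance relative to baseline: 1.458 + 1.368 + 0.1 = 2.926.
AUC ∝ 1/CL: fold-change = 1 / 2.926 = 0.342.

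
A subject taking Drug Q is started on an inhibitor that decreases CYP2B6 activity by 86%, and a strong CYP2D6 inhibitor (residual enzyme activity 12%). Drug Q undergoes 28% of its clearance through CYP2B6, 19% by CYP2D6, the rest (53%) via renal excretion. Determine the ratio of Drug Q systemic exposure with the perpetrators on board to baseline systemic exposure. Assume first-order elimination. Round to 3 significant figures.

1.69

CYP2B6: 0.28 × 0.14 = 0.0392
CYP2D6: 0.19 × 0.12 = 0.0228
Other: 0.53 (unchanged)
CL_new/CL_old = 0.0392 + 0.0228 + 0.53 = 0.592.
Net systemic exposure ratio = 1 / 0.592 = 1.69.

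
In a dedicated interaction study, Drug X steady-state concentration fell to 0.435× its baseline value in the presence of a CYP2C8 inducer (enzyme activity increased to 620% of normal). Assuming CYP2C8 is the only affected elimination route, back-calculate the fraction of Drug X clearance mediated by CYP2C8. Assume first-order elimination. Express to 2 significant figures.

0.25

Let x = fm,CYP2C8. Because steady-state concentration ∝ 1/CL, relative clearance rose to 1/0.435 = 2.299.
Setting x·6.2 + (1 − x) = 2.299 and solving: x = (2.299 − 1)/(6.2 − 1) = 0.25.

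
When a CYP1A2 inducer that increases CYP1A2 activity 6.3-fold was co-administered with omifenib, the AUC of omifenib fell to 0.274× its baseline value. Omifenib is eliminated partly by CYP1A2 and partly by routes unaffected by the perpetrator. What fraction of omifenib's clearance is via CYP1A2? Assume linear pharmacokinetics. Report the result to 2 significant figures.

0.50

Let x = fm,CYP1A2. Because AUC ∝ 1/CL, relative clearance rose to 1/0.274 = 3.65.
Setting x·6.3 + (1 − x) = 3.65 and solving: x = (3.65 − 1)/(6.3 − 1) = 0.50.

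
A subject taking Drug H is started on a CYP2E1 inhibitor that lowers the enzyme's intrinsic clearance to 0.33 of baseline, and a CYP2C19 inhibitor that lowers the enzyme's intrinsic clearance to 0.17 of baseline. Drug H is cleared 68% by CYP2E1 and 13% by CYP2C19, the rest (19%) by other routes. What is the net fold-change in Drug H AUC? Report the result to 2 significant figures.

CYP2E1: 0.68 × 0.33 = 0.2244
CYP2C19: 0.13 × 0.17 = 0.0221
Other: 0.19 (unchanged)
Relative clearance = 0.2244 + 0.0221 + 0.19 = 0.4365.
AUC ∝ 1/CL: fold-change = 1 / 0.4365 = 2.3.

2.3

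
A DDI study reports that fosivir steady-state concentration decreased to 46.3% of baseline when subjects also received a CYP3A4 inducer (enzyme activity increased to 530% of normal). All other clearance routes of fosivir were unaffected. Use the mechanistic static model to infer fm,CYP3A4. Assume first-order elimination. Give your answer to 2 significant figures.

0.27

Let x = fm,CYP3A4. Because steady-state concentration ∝ 1/CL, relative clearance rose to 1/0.463 = 2.16.
Only the CYP3A4 route changed, so 2.16 = x·5.3 + (1 − x), giving x = 0.27.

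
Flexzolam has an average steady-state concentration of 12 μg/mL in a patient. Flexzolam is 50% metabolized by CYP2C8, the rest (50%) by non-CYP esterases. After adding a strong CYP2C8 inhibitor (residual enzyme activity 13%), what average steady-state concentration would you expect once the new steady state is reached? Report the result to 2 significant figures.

The CYP2C8 pathway (50% of clearance) falls to 0.13× activity: 0.5 × 0.13 = 0.065.
Non-CYP routes (50%) are unchanged.
CL_new/CL_old = 0.065 + 0.5 = 0.565.
With dosing unchanged, average steady-state concentration scales as 1/CL: 12 / 0.565 = 21 μg/mL.

21 μg/mL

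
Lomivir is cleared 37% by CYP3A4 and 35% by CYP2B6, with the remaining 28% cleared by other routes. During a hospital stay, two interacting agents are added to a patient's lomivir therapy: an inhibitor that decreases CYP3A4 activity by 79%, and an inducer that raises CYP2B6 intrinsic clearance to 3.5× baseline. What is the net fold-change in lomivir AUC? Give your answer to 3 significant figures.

0.632

CYP3A4: 0.37 × 0.21 = 0.0777
CYP2B6: 0.35 × 3.5 = 1.225
Other: 0.28 (unchanged)
CL_new/CL_old = 0.0777 + 1.225 + 0.28 = 1.5827.
Because AUC varies inversely with clearance, the combined effect is 1 / 1.5827 = 0.632.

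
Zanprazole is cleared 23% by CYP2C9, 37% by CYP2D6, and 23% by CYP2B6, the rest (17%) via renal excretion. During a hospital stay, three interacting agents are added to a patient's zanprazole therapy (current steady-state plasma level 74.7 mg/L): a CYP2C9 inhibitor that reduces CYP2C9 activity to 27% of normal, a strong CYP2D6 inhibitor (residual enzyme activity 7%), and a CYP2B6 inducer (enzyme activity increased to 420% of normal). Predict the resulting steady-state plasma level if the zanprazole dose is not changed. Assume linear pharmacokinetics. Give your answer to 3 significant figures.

CYP2C9: 0.23 × 0.27 = 0.0621
CYP2D6: 0.37 × 0.07 = 0.0259
CYP2B6: 0.23 × 4.2 = 0.966
Other: 0.17 (unchanged)
New clearance relative to baseline: 0.0621 + 0.0259 + 0.966 + 0.17 = 1.224.
New steady-state plasma level = 74.7 / 1.224 = 61.0 mg/L (concentration scales inversely with clearance).

61.0 mg/L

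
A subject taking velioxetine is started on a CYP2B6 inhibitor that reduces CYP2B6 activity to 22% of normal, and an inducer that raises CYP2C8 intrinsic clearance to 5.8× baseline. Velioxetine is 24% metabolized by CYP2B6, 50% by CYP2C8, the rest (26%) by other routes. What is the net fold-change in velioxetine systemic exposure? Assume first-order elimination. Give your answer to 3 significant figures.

The CYP2B6 pathway (24% of clearance) is reduced to 0.22× activity: 0.24 × 0.22 = 0.0528.
The CYP2C8 pathway (50% of clearance) increases to 5.8× activity: 0.5 × 5.8 = 2.9.
Non-CYP routes (26%) are unchanged.
Relative clearance = 0.0528 + 2.9 + 0.26 = 3.2128.
Systemic exposure ∝ 1/CL: fold-change = 1 / 3.2128 = 0.311.

0.311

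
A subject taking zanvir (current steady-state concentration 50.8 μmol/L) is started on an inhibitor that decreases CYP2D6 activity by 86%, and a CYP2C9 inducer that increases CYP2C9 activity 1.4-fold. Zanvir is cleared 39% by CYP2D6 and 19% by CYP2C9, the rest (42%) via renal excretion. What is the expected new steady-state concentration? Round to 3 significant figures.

The CYP2D6 pathway (39% of clearance) is reduced to 0.14× activity: 0.39 × 0.14 = 0.0546.
The CYP2C9 pathway (19% of clearance) increases to 1.4× activity: 0.19 × 1.4 = 0.266.
Non-CYP routes (42%) are unchanged.
Relative clearance = 0.0546 + 0.266 + 0.42 = 0.7406.
Dividing the baseline by the relative clearance: 50.8 / 0.7406 = 68.6 μmol/L.

68.6 μmol/L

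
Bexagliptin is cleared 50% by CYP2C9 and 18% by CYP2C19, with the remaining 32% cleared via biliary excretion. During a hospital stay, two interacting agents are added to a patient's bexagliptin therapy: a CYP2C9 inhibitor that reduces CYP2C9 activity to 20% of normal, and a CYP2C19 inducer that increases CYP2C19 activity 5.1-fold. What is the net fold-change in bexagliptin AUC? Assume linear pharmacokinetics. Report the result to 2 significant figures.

0.75

The CYP2C9 pathway (50% of clearance) falls to 0.2× activity: 0.5 × 0.2 = 0.1.
The CYP2C19 pathway (18% of clearance) rises to 5.1× activity: 0.18 × 5.1 = 0.918.
Non-CYP routes (32%) are unchanged.
New clearance relative to baseline: 0.1 + 0.918 + 0.32 = 1.338.
Net AUC ratio = 1 / 1.338 = 0.75.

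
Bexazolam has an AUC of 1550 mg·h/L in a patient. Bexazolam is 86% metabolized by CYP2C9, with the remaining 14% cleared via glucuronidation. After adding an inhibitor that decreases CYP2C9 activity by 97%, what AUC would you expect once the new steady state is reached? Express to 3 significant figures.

The CYP2C9 pathway (86% of clearance) is reduced to 0.03× activity: 0.86 × 0.03 = 0.0258.
The remaining 14% of clearance is unaffected.
Relative clearance = 0.0258 + 0.14 = 0.1658.
AUC ∝ 1/CL, so new value = 1550 / 0.1658 = 9.35 × 10³ mg·h/L.

9.35 × 10³ mg·h/L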